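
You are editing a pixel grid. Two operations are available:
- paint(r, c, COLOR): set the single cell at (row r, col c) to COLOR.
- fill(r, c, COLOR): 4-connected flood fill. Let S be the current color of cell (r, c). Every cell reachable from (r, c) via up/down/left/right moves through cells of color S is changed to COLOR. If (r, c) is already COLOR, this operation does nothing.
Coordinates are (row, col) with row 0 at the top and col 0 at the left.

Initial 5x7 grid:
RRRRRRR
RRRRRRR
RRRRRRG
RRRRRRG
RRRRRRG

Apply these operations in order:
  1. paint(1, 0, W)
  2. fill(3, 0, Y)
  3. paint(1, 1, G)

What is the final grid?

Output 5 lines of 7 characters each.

Answer: YYYYYYY
WGYYYYY
YYYYYYG
YYYYYYG
YYYYYYG

Derivation:
After op 1 paint(1,0,W):
RRRRRRR
WRRRRRR
RRRRRRG
RRRRRRG
RRRRRRG
After op 2 fill(3,0,Y) [31 cells changed]:
YYYYYYY
WYYYYYY
YYYYYYG
YYYYYYG
YYYYYYG
After op 3 paint(1,1,G):
YYYYYYY
WGYYYYY
YYYYYYG
YYYYYYG
YYYYYYG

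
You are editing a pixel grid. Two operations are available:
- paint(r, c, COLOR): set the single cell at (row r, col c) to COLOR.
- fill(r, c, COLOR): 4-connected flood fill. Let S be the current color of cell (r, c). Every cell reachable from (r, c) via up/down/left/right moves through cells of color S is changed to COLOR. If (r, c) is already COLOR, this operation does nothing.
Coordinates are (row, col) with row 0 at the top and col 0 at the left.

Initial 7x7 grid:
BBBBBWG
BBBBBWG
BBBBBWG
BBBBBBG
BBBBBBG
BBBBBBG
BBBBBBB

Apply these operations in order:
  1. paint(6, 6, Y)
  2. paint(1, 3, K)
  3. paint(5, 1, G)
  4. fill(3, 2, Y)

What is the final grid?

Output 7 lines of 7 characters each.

After op 1 paint(6,6,Y):
BBBBBWG
BBBBBWG
BBBBBWG
BBBBBBG
BBBBBBG
BBBBBBG
BBBBBBY
After op 2 paint(1,3,K):
BBBBBWG
BBBKBWG
BBBBBWG
BBBBBBG
BBBBBBG
BBBBBBG
BBBBBBY
After op 3 paint(5,1,G):
BBBBBWG
BBBKBWG
BBBBBWG
BBBBBBG
BBBBBBG
BGBBBBG
BBBBBBY
After op 4 fill(3,2,Y) [37 cells changed]:
YYYYYWG
YYYKYWG
YYYYYWG
YYYYYYG
YYYYYYG
YGYYYYG
YYYYYYY

Answer: YYYYYWG
YYYKYWG
YYYYYWG
YYYYYYG
YYYYYYG
YGYYYYG
YYYYYYY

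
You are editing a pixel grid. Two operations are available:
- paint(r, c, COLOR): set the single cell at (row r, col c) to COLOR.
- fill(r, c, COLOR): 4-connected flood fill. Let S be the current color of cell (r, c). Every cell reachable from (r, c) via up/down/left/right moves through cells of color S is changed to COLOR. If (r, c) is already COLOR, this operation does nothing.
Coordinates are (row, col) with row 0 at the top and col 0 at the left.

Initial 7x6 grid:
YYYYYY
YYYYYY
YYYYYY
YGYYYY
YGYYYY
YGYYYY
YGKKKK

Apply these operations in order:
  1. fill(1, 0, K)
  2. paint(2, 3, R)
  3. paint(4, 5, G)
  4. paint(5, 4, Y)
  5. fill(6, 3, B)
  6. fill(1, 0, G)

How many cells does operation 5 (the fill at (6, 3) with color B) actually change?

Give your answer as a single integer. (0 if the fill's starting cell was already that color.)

Answer: 35

Derivation:
After op 1 fill(1,0,K) [34 cells changed]:
KKKKKK
KKKKKK
KKKKKK
KGKKKK
KGKKKK
KGKKKK
KGKKKK
After op 2 paint(2,3,R):
KKKKKK
KKKKKK
KKKRKK
KGKKKK
KGKKKK
KGKKKK
KGKKKK
After op 3 paint(4,5,G):
KKKKKK
KKKKKK
KKKRKK
KGKKKK
KGKKKG
KGKKKK
KGKKKK
After op 4 paint(5,4,Y):
KKKKKK
KKKKKK
KKKRKK
KGKKKK
KGKKKG
KGKKYK
KGKKKK
After op 5 fill(6,3,B) [35 cells changed]:
BBBBBB
BBBBBB
BBBRBB
BGBBBB
BGBBBG
BGBBYB
BGBBBB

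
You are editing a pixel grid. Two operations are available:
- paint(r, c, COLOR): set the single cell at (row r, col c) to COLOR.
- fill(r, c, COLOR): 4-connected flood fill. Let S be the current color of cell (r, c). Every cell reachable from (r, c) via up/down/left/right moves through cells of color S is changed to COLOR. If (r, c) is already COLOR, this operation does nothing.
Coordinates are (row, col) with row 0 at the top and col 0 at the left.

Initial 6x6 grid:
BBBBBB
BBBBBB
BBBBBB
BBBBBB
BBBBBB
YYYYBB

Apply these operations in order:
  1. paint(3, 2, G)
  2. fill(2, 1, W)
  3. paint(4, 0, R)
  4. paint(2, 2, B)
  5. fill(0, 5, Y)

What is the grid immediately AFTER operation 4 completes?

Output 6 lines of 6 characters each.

Answer: WWWWWW
WWWWWW
WWBWWW
WWGWWW
RWWWWW
YYYYWW

Derivation:
After op 1 paint(3,2,G):
BBBBBB
BBBBBB
BBBBBB
BBGBBB
BBBBBB
YYYYBB
After op 2 fill(2,1,W) [31 cells changed]:
WWWWWW
WWWWWW
WWWWWW
WWGWWW
WWWWWW
YYYYWW
After op 3 paint(4,0,R):
WWWWWW
WWWWWW
WWWWWW
WWGWWW
RWWWWW
YYYYWW
After op 4 paint(2,2,B):
WWWWWW
WWWWWW
WWBWWW
WWGWWW
RWWWWW
YYYYWW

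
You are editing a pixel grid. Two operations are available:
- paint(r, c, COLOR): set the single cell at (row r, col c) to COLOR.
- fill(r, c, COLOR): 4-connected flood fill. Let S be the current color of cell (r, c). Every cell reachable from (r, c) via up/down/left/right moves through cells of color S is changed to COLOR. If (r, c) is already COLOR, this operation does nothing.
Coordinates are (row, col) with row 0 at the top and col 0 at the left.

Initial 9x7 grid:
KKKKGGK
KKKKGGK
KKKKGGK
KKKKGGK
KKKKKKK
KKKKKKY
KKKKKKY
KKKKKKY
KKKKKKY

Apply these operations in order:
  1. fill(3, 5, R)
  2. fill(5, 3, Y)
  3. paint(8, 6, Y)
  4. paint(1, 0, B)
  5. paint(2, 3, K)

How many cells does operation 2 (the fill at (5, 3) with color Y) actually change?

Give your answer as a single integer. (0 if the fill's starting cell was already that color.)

Answer: 51

Derivation:
After op 1 fill(3,5,R) [8 cells changed]:
KKKKRRK
KKKKRRK
KKKKRRK
KKKKRRK
KKKKKKK
KKKKKKY
KKKKKKY
KKKKKKY
KKKKKKY
After op 2 fill(5,3,Y) [51 cells changed]:
YYYYRRY
YYYYRRY
YYYYRRY
YYYYRRY
YYYYYYY
YYYYYYY
YYYYYYY
YYYYYYY
YYYYYYY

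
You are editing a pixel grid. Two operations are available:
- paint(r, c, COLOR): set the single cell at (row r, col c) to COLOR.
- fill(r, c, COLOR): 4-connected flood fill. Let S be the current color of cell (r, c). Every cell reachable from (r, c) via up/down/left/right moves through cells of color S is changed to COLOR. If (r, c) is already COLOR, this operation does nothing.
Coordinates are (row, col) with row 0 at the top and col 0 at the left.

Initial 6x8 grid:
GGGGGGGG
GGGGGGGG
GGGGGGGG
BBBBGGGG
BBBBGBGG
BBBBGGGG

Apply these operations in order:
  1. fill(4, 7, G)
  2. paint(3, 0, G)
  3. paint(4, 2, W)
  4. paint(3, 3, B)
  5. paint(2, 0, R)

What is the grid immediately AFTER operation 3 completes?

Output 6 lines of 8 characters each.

After op 1 fill(4,7,G) [0 cells changed]:
GGGGGGGG
GGGGGGGG
GGGGGGGG
BBBBGGGG
BBBBGBGG
BBBBGGGG
After op 2 paint(3,0,G):
GGGGGGGG
GGGGGGGG
GGGGGGGG
GBBBGGGG
BBBBGBGG
BBBBGGGG
After op 3 paint(4,2,W):
GGGGGGGG
GGGGGGGG
GGGGGGGG
GBBBGGGG
BBWBGBGG
BBBBGGGG

Answer: GGGGGGGG
GGGGGGGG
GGGGGGGG
GBBBGGGG
BBWBGBGG
BBBBGGGG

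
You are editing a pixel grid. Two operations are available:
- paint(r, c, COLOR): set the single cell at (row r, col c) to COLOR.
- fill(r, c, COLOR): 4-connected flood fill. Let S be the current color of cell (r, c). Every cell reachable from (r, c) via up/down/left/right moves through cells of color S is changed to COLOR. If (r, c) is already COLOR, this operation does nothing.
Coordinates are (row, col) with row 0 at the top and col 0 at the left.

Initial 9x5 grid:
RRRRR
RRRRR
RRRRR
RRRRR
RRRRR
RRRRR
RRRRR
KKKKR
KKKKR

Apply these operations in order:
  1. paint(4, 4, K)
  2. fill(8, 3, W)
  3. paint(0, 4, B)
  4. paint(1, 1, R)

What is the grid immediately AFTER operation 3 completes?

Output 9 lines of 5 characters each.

After op 1 paint(4,4,K):
RRRRR
RRRRR
RRRRR
RRRRR
RRRRK
RRRRR
RRRRR
KKKKR
KKKKR
After op 2 fill(8,3,W) [8 cells changed]:
RRRRR
RRRRR
RRRRR
RRRRR
RRRRK
RRRRR
RRRRR
WWWWR
WWWWR
After op 3 paint(0,4,B):
RRRRB
RRRRR
RRRRR
RRRRR
RRRRK
RRRRR
RRRRR
WWWWR
WWWWR

Answer: RRRRB
RRRRR
RRRRR
RRRRR
RRRRK
RRRRR
RRRRR
WWWWR
WWWWR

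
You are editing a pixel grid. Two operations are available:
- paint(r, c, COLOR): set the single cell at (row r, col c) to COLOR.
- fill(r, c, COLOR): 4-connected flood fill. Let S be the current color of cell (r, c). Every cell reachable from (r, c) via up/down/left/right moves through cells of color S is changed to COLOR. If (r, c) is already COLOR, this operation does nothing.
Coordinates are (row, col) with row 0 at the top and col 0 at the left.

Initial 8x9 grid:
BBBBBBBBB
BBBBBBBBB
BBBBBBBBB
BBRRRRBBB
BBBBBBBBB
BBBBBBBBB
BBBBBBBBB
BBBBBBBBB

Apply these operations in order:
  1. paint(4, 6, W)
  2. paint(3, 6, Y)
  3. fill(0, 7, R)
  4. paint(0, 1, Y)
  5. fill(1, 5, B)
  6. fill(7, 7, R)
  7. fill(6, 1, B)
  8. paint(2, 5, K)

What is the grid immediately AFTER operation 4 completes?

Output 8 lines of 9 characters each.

Answer: RYRRRRRRR
RRRRRRRRR
RRRRRRRRR
RRRRRRYRR
RRRRRRWRR
RRRRRRRRR
RRRRRRRRR
RRRRRRRRR

Derivation:
After op 1 paint(4,6,W):
BBBBBBBBB
BBBBBBBBB
BBBBBBBBB
BBRRRRBBB
BBBBBBWBB
BBBBBBBBB
BBBBBBBBB
BBBBBBBBB
After op 2 paint(3,6,Y):
BBBBBBBBB
BBBBBBBBB
BBBBBBBBB
BBRRRRYBB
BBBBBBWBB
BBBBBBBBB
BBBBBBBBB
BBBBBBBBB
After op 3 fill(0,7,R) [66 cells changed]:
RRRRRRRRR
RRRRRRRRR
RRRRRRRRR
RRRRRRYRR
RRRRRRWRR
RRRRRRRRR
RRRRRRRRR
RRRRRRRRR
After op 4 paint(0,1,Y):
RYRRRRRRR
RRRRRRRRR
RRRRRRRRR
RRRRRRYRR
RRRRRRWRR
RRRRRRRRR
RRRRRRRRR
RRRRRRRRR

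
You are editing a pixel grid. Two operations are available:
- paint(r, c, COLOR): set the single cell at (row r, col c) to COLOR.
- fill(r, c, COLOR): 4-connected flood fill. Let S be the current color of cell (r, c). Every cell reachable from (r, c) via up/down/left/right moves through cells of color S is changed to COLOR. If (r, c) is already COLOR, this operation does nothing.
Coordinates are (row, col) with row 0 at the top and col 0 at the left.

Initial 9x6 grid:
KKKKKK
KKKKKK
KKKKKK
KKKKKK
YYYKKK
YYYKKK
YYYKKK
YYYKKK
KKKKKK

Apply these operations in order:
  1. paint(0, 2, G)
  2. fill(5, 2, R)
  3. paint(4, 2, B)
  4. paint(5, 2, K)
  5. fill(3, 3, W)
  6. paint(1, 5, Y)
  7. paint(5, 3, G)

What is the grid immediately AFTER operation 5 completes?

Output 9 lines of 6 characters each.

Answer: WWGWWW
WWWWWW
WWWWWW
WWWWWW
RRBWWW
RRWWWW
RRRWWW
RRRWWW
WWWWWW

Derivation:
After op 1 paint(0,2,G):
KKGKKK
KKKKKK
KKKKKK
KKKKKK
YYYKKK
YYYKKK
YYYKKK
YYYKKK
KKKKKK
After op 2 fill(5,2,R) [12 cells changed]:
KKGKKK
KKKKKK
KKKKKK
KKKKKK
RRRKKK
RRRKKK
RRRKKK
RRRKKK
KKKKKK
After op 3 paint(4,2,B):
KKGKKK
KKKKKK
KKKKKK
KKKKKK
RRBKKK
RRRKKK
RRRKKK
RRRKKK
KKKKKK
After op 4 paint(5,2,K):
KKGKKK
KKKKKK
KKKKKK
KKKKKK
RRBKKK
RRKKKK
RRRKKK
RRRKKK
KKKKKK
After op 5 fill(3,3,W) [42 cells changed]:
WWGWWW
WWWWWW
WWWWWW
WWWWWW
RRBWWW
RRWWWW
RRRWWW
RRRWWW
WWWWWW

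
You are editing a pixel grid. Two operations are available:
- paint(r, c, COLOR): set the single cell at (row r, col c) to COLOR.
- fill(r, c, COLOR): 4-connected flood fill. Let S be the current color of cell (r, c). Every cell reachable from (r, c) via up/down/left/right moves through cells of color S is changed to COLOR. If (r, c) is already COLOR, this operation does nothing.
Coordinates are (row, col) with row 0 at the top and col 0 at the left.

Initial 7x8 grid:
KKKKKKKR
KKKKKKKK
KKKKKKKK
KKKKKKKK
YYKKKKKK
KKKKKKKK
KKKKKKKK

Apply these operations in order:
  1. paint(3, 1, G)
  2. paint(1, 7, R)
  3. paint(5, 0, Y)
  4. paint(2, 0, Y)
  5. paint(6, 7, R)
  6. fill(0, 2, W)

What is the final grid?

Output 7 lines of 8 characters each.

Answer: WWWWWWWR
WWWWWWWR
YWWWWWWW
KGWWWWWW
YYWWWWWW
YWWWWWWW
WWWWWWWR

Derivation:
After op 1 paint(3,1,G):
KKKKKKKR
KKKKKKKK
KKKKKKKK
KGKKKKKK
YYKKKKKK
KKKKKKKK
KKKKKKKK
After op 2 paint(1,7,R):
KKKKKKKR
KKKKKKKR
KKKKKKKK
KGKKKKKK
YYKKKKKK
KKKKKKKK
KKKKKKKK
After op 3 paint(5,0,Y):
KKKKKKKR
KKKKKKKR
KKKKKKKK
KGKKKKKK
YYKKKKKK
YKKKKKKK
KKKKKKKK
After op 4 paint(2,0,Y):
KKKKKKKR
KKKKKKKR
YKKKKKKK
KGKKKKKK
YYKKKKKK
YKKKKKKK
KKKKKKKK
After op 5 paint(6,7,R):
KKKKKKKR
KKKKKKKR
YKKKKKKK
KGKKKKKK
YYKKKKKK
YKKKKKKK
KKKKKKKR
After op 6 fill(0,2,W) [47 cells changed]:
WWWWWWWR
WWWWWWWR
YWWWWWWW
KGWWWWWW
YYWWWWWW
YWWWWWWW
WWWWWWWR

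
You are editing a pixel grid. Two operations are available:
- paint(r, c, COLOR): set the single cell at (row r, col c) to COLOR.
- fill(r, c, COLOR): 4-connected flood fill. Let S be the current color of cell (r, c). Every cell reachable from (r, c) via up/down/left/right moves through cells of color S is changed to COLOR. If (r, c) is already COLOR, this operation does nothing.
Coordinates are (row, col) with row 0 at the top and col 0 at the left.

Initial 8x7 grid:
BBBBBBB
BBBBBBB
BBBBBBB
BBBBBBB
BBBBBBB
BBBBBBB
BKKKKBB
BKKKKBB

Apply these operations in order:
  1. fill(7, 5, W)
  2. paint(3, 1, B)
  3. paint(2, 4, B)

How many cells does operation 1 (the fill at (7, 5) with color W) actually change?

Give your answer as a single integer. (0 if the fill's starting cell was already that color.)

After op 1 fill(7,5,W) [48 cells changed]:
WWWWWWW
WWWWWWW
WWWWWWW
WWWWWWW
WWWWWWW
WWWWWWW
WKKKKWW
WKKKKWW

Answer: 48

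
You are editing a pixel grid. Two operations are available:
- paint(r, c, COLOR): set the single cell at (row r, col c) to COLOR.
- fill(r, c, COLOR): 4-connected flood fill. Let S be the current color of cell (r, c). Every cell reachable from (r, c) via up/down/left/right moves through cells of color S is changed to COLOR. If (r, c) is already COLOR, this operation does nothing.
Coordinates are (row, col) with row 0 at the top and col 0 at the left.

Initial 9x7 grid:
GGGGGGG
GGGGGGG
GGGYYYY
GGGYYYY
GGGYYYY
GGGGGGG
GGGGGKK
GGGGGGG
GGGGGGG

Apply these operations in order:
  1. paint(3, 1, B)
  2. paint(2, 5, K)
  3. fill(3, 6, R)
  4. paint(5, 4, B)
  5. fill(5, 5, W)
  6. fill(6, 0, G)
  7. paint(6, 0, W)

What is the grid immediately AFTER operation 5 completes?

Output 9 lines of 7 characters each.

After op 1 paint(3,1,B):
GGGGGGG
GGGGGGG
GGGYYYY
GBGYYYY
GGGYYYY
GGGGGGG
GGGGGKK
GGGGGGG
GGGGGGG
After op 2 paint(2,5,K):
GGGGGGG
GGGGGGG
GGGYYKY
GBGYYYY
GGGYYYY
GGGGGGG
GGGGGKK
GGGGGGG
GGGGGGG
After op 3 fill(3,6,R) [11 cells changed]:
GGGGGGG
GGGGGGG
GGGRRKR
GBGRRRR
GGGRRRR
GGGGGGG
GGGGGKK
GGGGGGG
GGGGGGG
After op 4 paint(5,4,B):
GGGGGGG
GGGGGGG
GGGRRKR
GBGRRRR
GGGRRRR
GGGGBGG
GGGGGKK
GGGGGGG
GGGGGGG
After op 5 fill(5,5,W) [2 cells changed]:
GGGGGGG
GGGGGGG
GGGRRKR
GBGRRRR
GGGRRRR
GGGGBWW
GGGGGKK
GGGGGGG
GGGGGGG

Answer: GGGGGGG
GGGGGGG
GGGRRKR
GBGRRRR
GGGRRRR
GGGGBWW
GGGGGKK
GGGGGGG
GGGGGGG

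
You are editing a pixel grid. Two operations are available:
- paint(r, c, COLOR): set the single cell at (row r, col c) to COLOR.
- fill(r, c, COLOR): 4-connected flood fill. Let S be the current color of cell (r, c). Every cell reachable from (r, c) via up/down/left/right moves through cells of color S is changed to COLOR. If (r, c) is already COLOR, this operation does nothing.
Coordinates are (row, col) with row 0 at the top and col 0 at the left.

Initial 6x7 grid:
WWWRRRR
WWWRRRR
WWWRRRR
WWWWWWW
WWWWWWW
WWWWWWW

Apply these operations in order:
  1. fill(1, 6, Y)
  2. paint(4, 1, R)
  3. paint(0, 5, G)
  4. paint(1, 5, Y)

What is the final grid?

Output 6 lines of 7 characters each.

Answer: WWWYYGY
WWWYYYY
WWWYYYY
WWWWWWW
WRWWWWW
WWWWWWW

Derivation:
After op 1 fill(1,6,Y) [12 cells changed]:
WWWYYYY
WWWYYYY
WWWYYYY
WWWWWWW
WWWWWWW
WWWWWWW
After op 2 paint(4,1,R):
WWWYYYY
WWWYYYY
WWWYYYY
WWWWWWW
WRWWWWW
WWWWWWW
After op 3 paint(0,5,G):
WWWYYGY
WWWYYYY
WWWYYYY
WWWWWWW
WRWWWWW
WWWWWWW
After op 4 paint(1,5,Y):
WWWYYGY
WWWYYYY
WWWYYYY
WWWWWWW
WRWWWWW
WWWWWWW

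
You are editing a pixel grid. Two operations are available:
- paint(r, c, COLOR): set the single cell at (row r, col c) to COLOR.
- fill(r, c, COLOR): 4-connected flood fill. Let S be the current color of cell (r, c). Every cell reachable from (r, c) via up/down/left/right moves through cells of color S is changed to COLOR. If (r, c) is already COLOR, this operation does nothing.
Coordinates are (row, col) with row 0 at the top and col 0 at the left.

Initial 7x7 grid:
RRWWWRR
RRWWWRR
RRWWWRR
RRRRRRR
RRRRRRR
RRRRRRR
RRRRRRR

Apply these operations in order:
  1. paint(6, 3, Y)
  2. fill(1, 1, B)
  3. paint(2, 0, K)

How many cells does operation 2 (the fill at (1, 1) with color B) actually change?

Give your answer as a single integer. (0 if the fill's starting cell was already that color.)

After op 1 paint(6,3,Y):
RRWWWRR
RRWWWRR
RRWWWRR
RRRRRRR
RRRRRRR
RRRRRRR
RRRYRRR
After op 2 fill(1,1,B) [39 cells changed]:
BBWWWBB
BBWWWBB
BBWWWBB
BBBBBBB
BBBBBBB
BBBBBBB
BBBYBBB

Answer: 39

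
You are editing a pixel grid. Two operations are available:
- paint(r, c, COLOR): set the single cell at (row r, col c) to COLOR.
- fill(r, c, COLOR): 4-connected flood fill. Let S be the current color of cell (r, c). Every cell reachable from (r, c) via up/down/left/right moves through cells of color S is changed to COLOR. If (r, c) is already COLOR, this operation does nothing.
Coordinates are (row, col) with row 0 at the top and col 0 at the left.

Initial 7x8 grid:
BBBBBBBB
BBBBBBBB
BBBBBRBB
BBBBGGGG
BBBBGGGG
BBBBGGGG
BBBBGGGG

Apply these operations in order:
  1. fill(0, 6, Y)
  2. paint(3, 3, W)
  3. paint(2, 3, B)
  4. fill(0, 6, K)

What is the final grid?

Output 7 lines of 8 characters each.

Answer: KKKKKKKK
KKKKKKKK
KKKBKRKK
KKKWGGGG
KKKKGGGG
KKKKGGGG
KKKKGGGG

Derivation:
After op 1 fill(0,6,Y) [39 cells changed]:
YYYYYYYY
YYYYYYYY
YYYYYRYY
YYYYGGGG
YYYYGGGG
YYYYGGGG
YYYYGGGG
After op 2 paint(3,3,W):
YYYYYYYY
YYYYYYYY
YYYYYRYY
YYYWGGGG
YYYYGGGG
YYYYGGGG
YYYYGGGG
After op 3 paint(2,3,B):
YYYYYYYY
YYYYYYYY
YYYBYRYY
YYYWGGGG
YYYYGGGG
YYYYGGGG
YYYYGGGG
After op 4 fill(0,6,K) [37 cells changed]:
KKKKKKKK
KKKKKKKK
KKKBKRKK
KKKWGGGG
KKKKGGGG
KKKKGGGG
KKKKGGGG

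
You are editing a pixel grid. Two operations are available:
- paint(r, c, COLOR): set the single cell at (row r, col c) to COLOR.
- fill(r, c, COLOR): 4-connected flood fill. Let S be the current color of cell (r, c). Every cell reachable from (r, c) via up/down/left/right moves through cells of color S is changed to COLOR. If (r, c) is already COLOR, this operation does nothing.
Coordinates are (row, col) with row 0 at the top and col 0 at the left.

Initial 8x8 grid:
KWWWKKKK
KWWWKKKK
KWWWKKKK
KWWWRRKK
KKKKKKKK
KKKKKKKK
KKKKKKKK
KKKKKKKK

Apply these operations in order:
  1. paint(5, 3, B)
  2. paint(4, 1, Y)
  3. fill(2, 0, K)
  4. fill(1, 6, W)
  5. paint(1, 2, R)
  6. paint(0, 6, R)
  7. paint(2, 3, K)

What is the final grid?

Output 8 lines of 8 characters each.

After op 1 paint(5,3,B):
KWWWKKKK
KWWWKKKK
KWWWKKKK
KWWWRRKK
KKKKKKKK
KKKBKKKK
KKKKKKKK
KKKKKKKK
After op 2 paint(4,1,Y):
KWWWKKKK
KWWWKKKK
KWWWKKKK
KWWWRRKK
KYKKKKKK
KKKBKKKK
KKKKKKKK
KKKKKKKK
After op 3 fill(2,0,K) [0 cells changed]:
KWWWKKKK
KWWWKKKK
KWWWKKKK
KWWWRRKK
KYKKKKKK
KKKBKKKK
KKKKKKKK
KKKKKKKK
After op 4 fill(1,6,W) [48 cells changed]:
WWWWWWWW
WWWWWWWW
WWWWWWWW
WWWWRRWW
WYWWWWWW
WWWBWWWW
WWWWWWWW
WWWWWWWW
After op 5 paint(1,2,R):
WWWWWWWW
WWRWWWWW
WWWWWWWW
WWWWRRWW
WYWWWWWW
WWWBWWWW
WWWWWWWW
WWWWWWWW
After op 6 paint(0,6,R):
WWWWWWRW
WWRWWWWW
WWWWWWWW
WWWWRRWW
WYWWWWWW
WWWBWWWW
WWWWWWWW
WWWWWWWW
After op 7 paint(2,3,K):
WWWWWWRW
WWRWWWWW
WWWKWWWW
WWWWRRWW
WYWWWWWW
WWWBWWWW
WWWWWWWW
WWWWWWWW

Answer: WWWWWWRW
WWRWWWWW
WWWKWWWW
WWWWRRWW
WYWWWWWW
WWWBWWWW
WWWWWWWW
WWWWWWWW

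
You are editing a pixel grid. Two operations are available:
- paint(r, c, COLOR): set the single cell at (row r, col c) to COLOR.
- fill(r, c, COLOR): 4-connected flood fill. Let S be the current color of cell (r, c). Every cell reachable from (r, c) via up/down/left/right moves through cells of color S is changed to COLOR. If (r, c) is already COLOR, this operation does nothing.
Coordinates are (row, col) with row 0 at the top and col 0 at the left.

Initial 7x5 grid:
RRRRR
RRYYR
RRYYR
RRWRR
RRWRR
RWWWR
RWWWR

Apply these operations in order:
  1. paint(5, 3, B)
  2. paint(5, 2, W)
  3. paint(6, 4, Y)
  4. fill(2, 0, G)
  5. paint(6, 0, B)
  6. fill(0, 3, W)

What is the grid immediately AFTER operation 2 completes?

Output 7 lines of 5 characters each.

Answer: RRRRR
RRYYR
RRYYR
RRWRR
RRWRR
RWWBR
RWWWR

Derivation:
After op 1 paint(5,3,B):
RRRRR
RRYYR
RRYYR
RRWRR
RRWRR
RWWBR
RWWWR
After op 2 paint(5,2,W):
RRRRR
RRYYR
RRYYR
RRWRR
RRWRR
RWWBR
RWWWR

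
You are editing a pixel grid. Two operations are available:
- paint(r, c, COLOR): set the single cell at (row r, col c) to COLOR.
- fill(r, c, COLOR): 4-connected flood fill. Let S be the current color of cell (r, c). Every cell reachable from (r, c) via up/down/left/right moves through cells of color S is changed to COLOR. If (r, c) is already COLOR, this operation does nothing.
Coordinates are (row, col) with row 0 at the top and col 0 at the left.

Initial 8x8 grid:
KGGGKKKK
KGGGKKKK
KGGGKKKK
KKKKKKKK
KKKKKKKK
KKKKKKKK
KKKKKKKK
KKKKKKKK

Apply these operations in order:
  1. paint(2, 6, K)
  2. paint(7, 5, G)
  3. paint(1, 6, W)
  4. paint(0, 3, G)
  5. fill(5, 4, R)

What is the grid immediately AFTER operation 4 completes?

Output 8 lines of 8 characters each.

After op 1 paint(2,6,K):
KGGGKKKK
KGGGKKKK
KGGGKKKK
KKKKKKKK
KKKKKKKK
KKKKKKKK
KKKKKKKK
KKKKKKKK
After op 2 paint(7,5,G):
KGGGKKKK
KGGGKKKK
KGGGKKKK
KKKKKKKK
KKKKKKKK
KKKKKKKK
KKKKKKKK
KKKKKGKK
After op 3 paint(1,6,W):
KGGGKKKK
KGGGKKWK
KGGGKKKK
KKKKKKKK
KKKKKKKK
KKKKKKKK
KKKKKKKK
KKKKKGKK
After op 4 paint(0,3,G):
KGGGKKKK
KGGGKKWK
KGGGKKKK
KKKKKKKK
KKKKKKKK
KKKKKKKK
KKKKKKKK
KKKKKGKK

Answer: KGGGKKKK
KGGGKKWK
KGGGKKKK
KKKKKKKK
KKKKKKKK
KKKKKKKK
KKKKKKKK
KKKKKGKK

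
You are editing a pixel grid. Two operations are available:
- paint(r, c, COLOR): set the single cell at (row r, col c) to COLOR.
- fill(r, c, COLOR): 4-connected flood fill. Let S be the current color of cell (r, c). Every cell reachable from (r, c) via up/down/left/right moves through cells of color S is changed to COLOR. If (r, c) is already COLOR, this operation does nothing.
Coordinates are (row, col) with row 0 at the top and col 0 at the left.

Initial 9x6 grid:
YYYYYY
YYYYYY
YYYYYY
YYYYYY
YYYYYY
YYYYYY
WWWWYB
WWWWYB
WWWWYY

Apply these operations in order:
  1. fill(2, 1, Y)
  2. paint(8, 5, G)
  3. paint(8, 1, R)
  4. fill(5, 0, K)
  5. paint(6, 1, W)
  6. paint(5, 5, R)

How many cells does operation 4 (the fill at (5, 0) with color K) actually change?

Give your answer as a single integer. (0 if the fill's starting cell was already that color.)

Answer: 39

Derivation:
After op 1 fill(2,1,Y) [0 cells changed]:
YYYYYY
YYYYYY
YYYYYY
YYYYYY
YYYYYY
YYYYYY
WWWWYB
WWWWYB
WWWWYY
After op 2 paint(8,5,G):
YYYYYY
YYYYYY
YYYYYY
YYYYYY
YYYYYY
YYYYYY
WWWWYB
WWWWYB
WWWWYG
After op 3 paint(8,1,R):
YYYYYY
YYYYYY
YYYYYY
YYYYYY
YYYYYY
YYYYYY
WWWWYB
WWWWYB
WRWWYG
After op 4 fill(5,0,K) [39 cells changed]:
KKKKKK
KKKKKK
KKKKKK
KKKKKK
KKKKKK
KKKKKK
WWWWKB
WWWWKB
WRWWKG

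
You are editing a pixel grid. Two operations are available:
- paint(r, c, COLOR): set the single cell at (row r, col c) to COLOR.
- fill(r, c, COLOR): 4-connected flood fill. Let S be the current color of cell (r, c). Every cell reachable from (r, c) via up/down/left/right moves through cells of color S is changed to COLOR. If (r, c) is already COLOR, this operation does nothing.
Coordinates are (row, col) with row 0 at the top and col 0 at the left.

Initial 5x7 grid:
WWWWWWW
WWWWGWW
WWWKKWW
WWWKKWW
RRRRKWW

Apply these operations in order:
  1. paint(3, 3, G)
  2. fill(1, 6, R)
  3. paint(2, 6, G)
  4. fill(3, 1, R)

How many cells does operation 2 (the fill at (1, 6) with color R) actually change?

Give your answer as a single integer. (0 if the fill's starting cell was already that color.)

After op 1 paint(3,3,G):
WWWWWWW
WWWWGWW
WWWKKWW
WWWGKWW
RRRRKWW
After op 2 fill(1,6,R) [25 cells changed]:
RRRRRRR
RRRRGRR
RRRKKRR
RRRGKRR
RRRRKRR

Answer: 25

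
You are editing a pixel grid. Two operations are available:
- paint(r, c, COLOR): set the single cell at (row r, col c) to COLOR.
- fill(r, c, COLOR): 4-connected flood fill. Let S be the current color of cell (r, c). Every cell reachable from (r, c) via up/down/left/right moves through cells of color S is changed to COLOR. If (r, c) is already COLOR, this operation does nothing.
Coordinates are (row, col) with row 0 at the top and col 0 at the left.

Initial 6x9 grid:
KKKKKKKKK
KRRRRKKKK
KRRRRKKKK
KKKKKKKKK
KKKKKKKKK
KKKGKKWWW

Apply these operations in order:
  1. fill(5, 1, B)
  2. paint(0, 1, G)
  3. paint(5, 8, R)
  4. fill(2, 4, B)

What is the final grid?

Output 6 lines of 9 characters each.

After op 1 fill(5,1,B) [42 cells changed]:
BBBBBBBBB
BRRRRBBBB
BRRRRBBBB
BBBBBBBBB
BBBBBBBBB
BBBGBBWWW
After op 2 paint(0,1,G):
BGBBBBBBB
BRRRRBBBB
BRRRRBBBB
BBBBBBBBB
BBBBBBBBB
BBBGBBWWW
After op 3 paint(5,8,R):
BGBBBBBBB
BRRRRBBBB
BRRRRBBBB
BBBBBBBBB
BBBBBBBBB
BBBGBBWWR
After op 4 fill(2,4,B) [8 cells changed]:
BGBBBBBBB
BBBBBBBBB
BBBBBBBBB
BBBBBBBBB
BBBBBBBBB
BBBGBBWWR

Answer: BGBBBBBBB
BBBBBBBBB
BBBBBBBBB
BBBBBBBBB
BBBBBBBBB
BBBGBBWWR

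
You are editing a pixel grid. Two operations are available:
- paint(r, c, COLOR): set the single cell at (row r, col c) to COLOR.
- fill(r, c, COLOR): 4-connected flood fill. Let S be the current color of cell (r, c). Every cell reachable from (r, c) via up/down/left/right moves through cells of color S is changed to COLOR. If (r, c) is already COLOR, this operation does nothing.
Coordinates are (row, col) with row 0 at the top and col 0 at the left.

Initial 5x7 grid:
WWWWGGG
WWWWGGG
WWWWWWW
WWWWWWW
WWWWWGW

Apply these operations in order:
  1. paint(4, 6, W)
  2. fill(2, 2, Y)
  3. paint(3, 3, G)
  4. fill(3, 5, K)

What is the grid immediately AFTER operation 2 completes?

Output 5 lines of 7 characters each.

After op 1 paint(4,6,W):
WWWWGGG
WWWWGGG
WWWWWWW
WWWWWWW
WWWWWGW
After op 2 fill(2,2,Y) [28 cells changed]:
YYYYGGG
YYYYGGG
YYYYYYY
YYYYYYY
YYYYYGY

Answer: YYYYGGG
YYYYGGG
YYYYYYY
YYYYYYY
YYYYYGY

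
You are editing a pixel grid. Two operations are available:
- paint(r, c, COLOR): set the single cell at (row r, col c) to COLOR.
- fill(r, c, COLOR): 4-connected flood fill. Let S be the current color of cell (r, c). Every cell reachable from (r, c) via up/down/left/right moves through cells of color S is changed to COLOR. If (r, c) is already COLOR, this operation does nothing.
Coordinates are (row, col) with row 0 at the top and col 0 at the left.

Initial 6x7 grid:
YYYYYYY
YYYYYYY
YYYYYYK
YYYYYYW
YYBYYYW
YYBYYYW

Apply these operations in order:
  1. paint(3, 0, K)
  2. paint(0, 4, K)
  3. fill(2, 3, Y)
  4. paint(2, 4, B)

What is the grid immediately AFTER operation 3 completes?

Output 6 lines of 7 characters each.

After op 1 paint(3,0,K):
YYYYYYY
YYYYYYY
YYYYYYK
KYYYYYW
YYBYYYW
YYBYYYW
After op 2 paint(0,4,K):
YYYYKYY
YYYYYYY
YYYYYYK
KYYYYYW
YYBYYYW
YYBYYYW
After op 3 fill(2,3,Y) [0 cells changed]:
YYYYKYY
YYYYYYY
YYYYYYK
KYYYYYW
YYBYYYW
YYBYYYW

Answer: YYYYKYY
YYYYYYY
YYYYYYK
KYYYYYW
YYBYYYW
YYBYYYW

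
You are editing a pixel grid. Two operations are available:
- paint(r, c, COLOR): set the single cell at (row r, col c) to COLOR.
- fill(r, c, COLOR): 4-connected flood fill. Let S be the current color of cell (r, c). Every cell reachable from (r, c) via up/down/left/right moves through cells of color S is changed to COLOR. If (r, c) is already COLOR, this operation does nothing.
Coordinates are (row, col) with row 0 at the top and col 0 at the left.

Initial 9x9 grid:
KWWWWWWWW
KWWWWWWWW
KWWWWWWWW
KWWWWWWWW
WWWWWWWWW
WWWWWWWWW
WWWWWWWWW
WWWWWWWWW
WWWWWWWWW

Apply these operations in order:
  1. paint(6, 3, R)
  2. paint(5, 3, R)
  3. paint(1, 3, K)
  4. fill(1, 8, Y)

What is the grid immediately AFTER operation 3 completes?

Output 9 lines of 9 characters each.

After op 1 paint(6,3,R):
KWWWWWWWW
KWWWWWWWW
KWWWWWWWW
KWWWWWWWW
WWWWWWWWW
WWWWWWWWW
WWWRWWWWW
WWWWWWWWW
WWWWWWWWW
After op 2 paint(5,3,R):
KWWWWWWWW
KWWWWWWWW
KWWWWWWWW
KWWWWWWWW
WWWWWWWWW
WWWRWWWWW
WWWRWWWWW
WWWWWWWWW
WWWWWWWWW
After op 3 paint(1,3,K):
KWWWWWWWW
KWWKWWWWW
KWWWWWWWW
KWWWWWWWW
WWWWWWWWW
WWWRWWWWW
WWWRWWWWW
WWWWWWWWW
WWWWWWWWW

Answer: KWWWWWWWW
KWWKWWWWW
KWWWWWWWW
KWWWWWWWW
WWWWWWWWW
WWWRWWWWW
WWWRWWWWW
WWWWWWWWW
WWWWWWWWW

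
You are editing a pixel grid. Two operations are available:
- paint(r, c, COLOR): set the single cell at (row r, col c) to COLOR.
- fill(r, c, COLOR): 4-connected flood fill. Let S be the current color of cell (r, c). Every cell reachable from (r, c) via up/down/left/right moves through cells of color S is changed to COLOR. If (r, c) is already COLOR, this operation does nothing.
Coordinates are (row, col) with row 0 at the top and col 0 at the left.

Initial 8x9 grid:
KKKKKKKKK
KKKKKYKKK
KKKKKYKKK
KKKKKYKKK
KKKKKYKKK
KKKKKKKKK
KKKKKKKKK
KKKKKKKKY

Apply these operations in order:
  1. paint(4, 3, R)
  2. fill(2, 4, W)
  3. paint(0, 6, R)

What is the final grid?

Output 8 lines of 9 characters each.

Answer: WWWWWWRWW
WWWWWYWWW
WWWWWYWWW
WWWWWYWWW
WWWRWYWWW
WWWWWWWWW
WWWWWWWWW
WWWWWWWWY

Derivation:
After op 1 paint(4,3,R):
KKKKKKKKK
KKKKKYKKK
KKKKKYKKK
KKKKKYKKK
KKKRKYKKK
KKKKKKKKK
KKKKKKKKK
KKKKKKKKY
After op 2 fill(2,4,W) [66 cells changed]:
WWWWWWWWW
WWWWWYWWW
WWWWWYWWW
WWWWWYWWW
WWWRWYWWW
WWWWWWWWW
WWWWWWWWW
WWWWWWWWY
After op 3 paint(0,6,R):
WWWWWWRWW
WWWWWYWWW
WWWWWYWWW
WWWWWYWWW
WWWRWYWWW
WWWWWWWWW
WWWWWWWWW
WWWWWWWWY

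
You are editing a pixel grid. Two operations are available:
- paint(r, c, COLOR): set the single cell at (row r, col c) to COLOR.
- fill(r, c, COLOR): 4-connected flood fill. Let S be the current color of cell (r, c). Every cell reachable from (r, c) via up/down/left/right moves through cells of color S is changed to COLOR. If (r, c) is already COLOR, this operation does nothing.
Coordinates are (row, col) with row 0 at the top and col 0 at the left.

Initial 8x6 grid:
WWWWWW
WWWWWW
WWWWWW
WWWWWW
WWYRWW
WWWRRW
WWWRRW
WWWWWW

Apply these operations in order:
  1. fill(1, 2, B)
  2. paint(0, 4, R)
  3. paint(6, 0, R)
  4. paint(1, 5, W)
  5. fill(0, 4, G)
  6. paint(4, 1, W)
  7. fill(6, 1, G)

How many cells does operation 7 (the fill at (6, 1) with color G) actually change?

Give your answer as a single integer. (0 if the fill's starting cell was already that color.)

Answer: 37

Derivation:
After op 1 fill(1,2,B) [42 cells changed]:
BBBBBB
BBBBBB
BBBBBB
BBBBBB
BBYRBB
BBBRRB
BBBRRB
BBBBBB
After op 2 paint(0,4,R):
BBBBRB
BBBBBB
BBBBBB
BBBBBB
BBYRBB
BBBRRB
BBBRRB
BBBBBB
After op 3 paint(6,0,R):
BBBBRB
BBBBBB
BBBBBB
BBBBBB
BBYRBB
BBBRRB
RBBRRB
BBBBBB
After op 4 paint(1,5,W):
BBBBRB
BBBBBW
BBBBBB
BBBBBB
BBYRBB
BBBRRB
RBBRRB
BBBBBB
After op 5 fill(0,4,G) [1 cells changed]:
BBBBGB
BBBBBW
BBBBBB
BBBBBB
BBYRBB
BBBRRB
RBBRRB
BBBBBB
After op 6 paint(4,1,W):
BBBBGB
BBBBBW
BBBBBB
BBBBBB
BWYRBB
BBBRRB
RBBRRB
BBBBBB
After op 7 fill(6,1,G) [37 cells changed]:
GGGGGB
GGGGGW
GGGGGG
GGGGGG
GWYRGG
GGGRRG
RGGRRG
GGGGGG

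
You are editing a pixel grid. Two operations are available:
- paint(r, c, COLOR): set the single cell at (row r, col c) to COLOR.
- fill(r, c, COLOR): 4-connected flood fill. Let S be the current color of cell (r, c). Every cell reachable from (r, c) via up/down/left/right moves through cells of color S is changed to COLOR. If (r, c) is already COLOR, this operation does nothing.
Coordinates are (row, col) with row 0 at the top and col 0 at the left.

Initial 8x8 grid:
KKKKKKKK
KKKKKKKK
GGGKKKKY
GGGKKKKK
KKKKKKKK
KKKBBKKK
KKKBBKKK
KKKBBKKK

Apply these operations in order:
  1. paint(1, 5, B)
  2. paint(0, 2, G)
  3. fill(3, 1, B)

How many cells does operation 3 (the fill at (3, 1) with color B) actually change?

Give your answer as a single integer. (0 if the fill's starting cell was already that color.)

After op 1 paint(1,5,B):
KKKKKKKK
KKKKKBKK
GGGKKKKY
GGGKKKKK
KKKKKKKK
KKKBBKKK
KKKBBKKK
KKKBBKKK
After op 2 paint(0,2,G):
KKGKKKKK
KKKKKBKK
GGGKKKKY
GGGKKKKK
KKKKKKKK
KKKBBKKK
KKKBBKKK
KKKBBKKK
After op 3 fill(3,1,B) [6 cells changed]:
KKGKKKKK
KKKKKBKK
BBBKKKKY
BBBKKKKK
KKKKKKKK
KKKBBKKK
KKKBBKKK
KKKBBKKK

Answer: 6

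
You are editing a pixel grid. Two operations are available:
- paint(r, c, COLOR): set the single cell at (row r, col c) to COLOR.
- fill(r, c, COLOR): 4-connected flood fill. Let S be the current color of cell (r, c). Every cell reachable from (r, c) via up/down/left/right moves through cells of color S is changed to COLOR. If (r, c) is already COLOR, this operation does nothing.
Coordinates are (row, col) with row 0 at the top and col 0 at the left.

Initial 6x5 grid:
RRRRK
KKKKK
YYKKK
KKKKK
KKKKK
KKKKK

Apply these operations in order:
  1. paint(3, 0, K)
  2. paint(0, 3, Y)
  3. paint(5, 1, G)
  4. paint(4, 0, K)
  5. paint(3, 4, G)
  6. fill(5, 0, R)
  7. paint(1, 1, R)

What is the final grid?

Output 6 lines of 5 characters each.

Answer: RRRYR
RRRRR
YYRRR
RRRRG
RRRRR
RGRRR

Derivation:
After op 1 paint(3,0,K):
RRRRK
KKKKK
YYKKK
KKKKK
KKKKK
KKKKK
After op 2 paint(0,3,Y):
RRRYK
KKKKK
YYKKK
KKKKK
KKKKK
KKKKK
After op 3 paint(5,1,G):
RRRYK
KKKKK
YYKKK
KKKKK
KKKKK
KGKKK
After op 4 paint(4,0,K):
RRRYK
KKKKK
YYKKK
KKKKK
KKKKK
KGKKK
After op 5 paint(3,4,G):
RRRYK
KKKKK
YYKKK
KKKKG
KKKKK
KGKKK
After op 6 fill(5,0,R) [22 cells changed]:
RRRYR
RRRRR
YYRRR
RRRRG
RRRRR
RGRRR
After op 7 paint(1,1,R):
RRRYR
RRRRR
YYRRR
RRRRG
RRRRR
RGRRR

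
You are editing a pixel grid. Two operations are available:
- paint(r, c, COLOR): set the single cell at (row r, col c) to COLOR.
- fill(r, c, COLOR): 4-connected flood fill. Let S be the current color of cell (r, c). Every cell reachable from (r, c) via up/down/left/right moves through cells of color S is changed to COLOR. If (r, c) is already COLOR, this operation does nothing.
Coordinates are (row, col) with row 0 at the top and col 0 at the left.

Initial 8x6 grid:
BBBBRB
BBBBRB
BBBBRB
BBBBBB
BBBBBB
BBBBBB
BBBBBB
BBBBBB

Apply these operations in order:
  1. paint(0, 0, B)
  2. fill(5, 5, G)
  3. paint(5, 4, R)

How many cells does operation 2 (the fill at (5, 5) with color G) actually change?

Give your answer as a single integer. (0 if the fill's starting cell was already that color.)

Answer: 45

Derivation:
After op 1 paint(0,0,B):
BBBBRB
BBBBRB
BBBBRB
BBBBBB
BBBBBB
BBBBBB
BBBBBB
BBBBBB
After op 2 fill(5,5,G) [45 cells changed]:
GGGGRG
GGGGRG
GGGGRG
GGGGGG
GGGGGG
GGGGGG
GGGGGG
GGGGGG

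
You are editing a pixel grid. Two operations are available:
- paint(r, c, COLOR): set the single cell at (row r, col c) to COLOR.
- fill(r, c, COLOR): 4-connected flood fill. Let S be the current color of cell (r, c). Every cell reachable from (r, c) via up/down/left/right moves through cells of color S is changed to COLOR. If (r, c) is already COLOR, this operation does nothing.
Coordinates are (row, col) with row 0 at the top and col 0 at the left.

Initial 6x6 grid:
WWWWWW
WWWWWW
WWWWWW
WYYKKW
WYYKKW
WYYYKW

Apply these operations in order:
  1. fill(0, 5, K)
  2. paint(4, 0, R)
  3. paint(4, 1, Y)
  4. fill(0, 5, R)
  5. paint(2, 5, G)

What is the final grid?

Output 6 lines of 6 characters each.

Answer: RRRRRR
RRRRRR
RRRRRG
RYYRRR
RYYRRR
KYYYRR

Derivation:
After op 1 fill(0,5,K) [24 cells changed]:
KKKKKK
KKKKKK
KKKKKK
KYYKKK
KYYKKK
KYYYKK
After op 2 paint(4,0,R):
KKKKKK
KKKKKK
KKKKKK
KYYKKK
RYYKKK
KYYYKK
After op 3 paint(4,1,Y):
KKKKKK
KKKKKK
KKKKKK
KYYKKK
RYYKKK
KYYYKK
After op 4 fill(0,5,R) [27 cells changed]:
RRRRRR
RRRRRR
RRRRRR
RYYRRR
RYYRRR
KYYYRR
After op 5 paint(2,5,G):
RRRRRR
RRRRRR
RRRRRG
RYYRRR
RYYRRR
KYYYRR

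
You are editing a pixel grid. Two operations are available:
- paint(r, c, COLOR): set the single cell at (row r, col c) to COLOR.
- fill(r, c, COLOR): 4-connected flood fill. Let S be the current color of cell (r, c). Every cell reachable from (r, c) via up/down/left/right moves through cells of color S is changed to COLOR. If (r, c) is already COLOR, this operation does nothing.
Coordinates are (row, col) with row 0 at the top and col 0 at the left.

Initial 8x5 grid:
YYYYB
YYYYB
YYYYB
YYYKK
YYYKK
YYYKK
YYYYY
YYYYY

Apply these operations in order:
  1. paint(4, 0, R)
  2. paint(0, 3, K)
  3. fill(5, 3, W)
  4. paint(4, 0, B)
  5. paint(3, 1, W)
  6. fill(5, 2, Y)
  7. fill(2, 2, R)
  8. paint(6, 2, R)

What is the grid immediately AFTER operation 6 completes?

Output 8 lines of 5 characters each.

Answer: YYYKB
YYYYB
YYYYB
YWYWW
BYYWW
YYYWW
YYYYY
YYYYY

Derivation:
After op 1 paint(4,0,R):
YYYYB
YYYYB
YYYYB
YYYKK
RYYKK
YYYKK
YYYYY
YYYYY
After op 2 paint(0,3,K):
YYYKB
YYYYB
YYYYB
YYYKK
RYYKK
YYYKK
YYYYY
YYYYY
After op 3 fill(5,3,W) [6 cells changed]:
YYYKB
YYYYB
YYYYB
YYYWW
RYYWW
YYYWW
YYYYY
YYYYY
After op 4 paint(4,0,B):
YYYKB
YYYYB
YYYYB
YYYWW
BYYWW
YYYWW
YYYYY
YYYYY
After op 5 paint(3,1,W):
YYYKB
YYYYB
YYYYB
YWYWW
BYYWW
YYYWW
YYYYY
YYYYY
After op 6 fill(5,2,Y) [0 cells changed]:
YYYKB
YYYYB
YYYYB
YWYWW
BYYWW
YYYWW
YYYYY
YYYYY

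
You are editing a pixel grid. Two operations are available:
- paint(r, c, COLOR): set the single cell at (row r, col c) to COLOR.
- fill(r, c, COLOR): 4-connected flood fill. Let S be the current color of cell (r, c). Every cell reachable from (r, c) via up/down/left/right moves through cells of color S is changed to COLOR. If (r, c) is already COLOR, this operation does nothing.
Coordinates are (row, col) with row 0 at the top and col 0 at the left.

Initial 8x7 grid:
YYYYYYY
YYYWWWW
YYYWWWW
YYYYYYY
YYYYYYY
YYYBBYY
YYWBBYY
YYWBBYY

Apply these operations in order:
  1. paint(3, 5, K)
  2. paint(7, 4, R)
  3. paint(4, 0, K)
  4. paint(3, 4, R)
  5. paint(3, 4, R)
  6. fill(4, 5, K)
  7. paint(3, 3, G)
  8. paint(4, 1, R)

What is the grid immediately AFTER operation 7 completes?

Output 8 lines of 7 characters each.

After op 1 paint(3,5,K):
YYYYYYY
YYYWWWW
YYYWWWW
YYYYYKY
YYYYYYY
YYYBBYY
YYWBBYY
YYWBBYY
After op 2 paint(7,4,R):
YYYYYYY
YYYWWWW
YYYWWWW
YYYYYKY
YYYYYYY
YYYBBYY
YYWBBYY
YYWBRYY
After op 3 paint(4,0,K):
YYYYYYY
YYYWWWW
YYYWWWW
YYYYYKY
KYYYYYY
YYYBBYY
YYWBBYY
YYWBRYY
After op 4 paint(3,4,R):
YYYYYYY
YYYWWWW
YYYWWWW
YYYYRKY
KYYYYYY
YYYBBYY
YYWBBYY
YYWBRYY
After op 5 paint(3,4,R):
YYYYYYY
YYYWWWW
YYYWWWW
YYYYRKY
KYYYYYY
YYYBBYY
YYWBBYY
YYWBRYY
After op 6 fill(4,5,K) [37 cells changed]:
KKKKKKK
KKKWWWW
KKKWWWW
KKKKRKK
KKKKKKK
KKKBBKK
KKWBBKK
KKWBRKK
After op 7 paint(3,3,G):
KKKKKKK
KKKWWWW
KKKWWWW
KKKGRKK
KKKKKKK
KKKBBKK
KKWBBKK
KKWBRKK

Answer: KKKKKKK
KKKWWWW
KKKWWWW
KKKGRKK
KKKKKKK
KKKBBKK
KKWBBKK
KKWBRKK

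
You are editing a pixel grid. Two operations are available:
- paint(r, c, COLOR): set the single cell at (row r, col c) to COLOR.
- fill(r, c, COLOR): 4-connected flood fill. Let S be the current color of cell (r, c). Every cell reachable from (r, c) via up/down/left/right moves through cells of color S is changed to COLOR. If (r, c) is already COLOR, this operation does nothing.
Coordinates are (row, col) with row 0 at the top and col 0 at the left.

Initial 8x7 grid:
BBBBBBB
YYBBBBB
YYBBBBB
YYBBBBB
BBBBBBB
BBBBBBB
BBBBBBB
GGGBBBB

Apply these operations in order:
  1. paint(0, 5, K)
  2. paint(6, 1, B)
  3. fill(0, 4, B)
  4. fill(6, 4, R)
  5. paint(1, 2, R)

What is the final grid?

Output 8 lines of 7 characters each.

After op 1 paint(0,5,K):
BBBBBKB
YYBBBBB
YYBBBBB
YYBBBBB
BBBBBBB
BBBBBBB
BBBBBBB
GGGBBBB
After op 2 paint(6,1,B):
BBBBBKB
YYBBBBB
YYBBBBB
YYBBBBB
BBBBBBB
BBBBBBB
BBBBBBB
GGGBBBB
After op 3 fill(0,4,B) [0 cells changed]:
BBBBBKB
YYBBBBB
YYBBBBB
YYBBBBB
BBBBBBB
BBBBBBB
BBBBBBB
GGGBBBB
After op 4 fill(6,4,R) [46 cells changed]:
RRRRRKR
YYRRRRR
YYRRRRR
YYRRRRR
RRRRRRR
RRRRRRR
RRRRRRR
GGGRRRR
After op 5 paint(1,2,R):
RRRRRKR
YYRRRRR
YYRRRRR
YYRRRRR
RRRRRRR
RRRRRRR
RRRRRRR
GGGRRRR

Answer: RRRRRKR
YYRRRRR
YYRRRRR
YYRRRRR
RRRRRRR
RRRRRRR
RRRRRRR
GGGRRRR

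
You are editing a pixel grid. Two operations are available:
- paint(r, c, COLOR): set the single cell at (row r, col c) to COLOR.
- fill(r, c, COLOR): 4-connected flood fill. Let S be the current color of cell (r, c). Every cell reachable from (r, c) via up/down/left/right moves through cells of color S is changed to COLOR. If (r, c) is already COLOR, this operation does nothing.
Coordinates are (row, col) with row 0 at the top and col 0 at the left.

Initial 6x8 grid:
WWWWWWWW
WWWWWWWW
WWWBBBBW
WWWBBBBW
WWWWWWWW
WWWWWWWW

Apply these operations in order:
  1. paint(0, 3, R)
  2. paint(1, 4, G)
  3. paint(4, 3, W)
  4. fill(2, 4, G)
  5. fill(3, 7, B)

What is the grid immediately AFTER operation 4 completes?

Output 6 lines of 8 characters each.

Answer: WWWRWWWW
WWWWGWWW
WWWGGGGW
WWWGGGGW
WWWWWWWW
WWWWWWWW

Derivation:
After op 1 paint(0,3,R):
WWWRWWWW
WWWWWWWW
WWWBBBBW
WWWBBBBW
WWWWWWWW
WWWWWWWW
After op 2 paint(1,4,G):
WWWRWWWW
WWWWGWWW
WWWBBBBW
WWWBBBBW
WWWWWWWW
WWWWWWWW
After op 3 paint(4,3,W):
WWWRWWWW
WWWWGWWW
WWWBBBBW
WWWBBBBW
WWWWWWWW
WWWWWWWW
After op 4 fill(2,4,G) [8 cells changed]:
WWWRWWWW
WWWWGWWW
WWWGGGGW
WWWGGGGW
WWWWWWWW
WWWWWWWW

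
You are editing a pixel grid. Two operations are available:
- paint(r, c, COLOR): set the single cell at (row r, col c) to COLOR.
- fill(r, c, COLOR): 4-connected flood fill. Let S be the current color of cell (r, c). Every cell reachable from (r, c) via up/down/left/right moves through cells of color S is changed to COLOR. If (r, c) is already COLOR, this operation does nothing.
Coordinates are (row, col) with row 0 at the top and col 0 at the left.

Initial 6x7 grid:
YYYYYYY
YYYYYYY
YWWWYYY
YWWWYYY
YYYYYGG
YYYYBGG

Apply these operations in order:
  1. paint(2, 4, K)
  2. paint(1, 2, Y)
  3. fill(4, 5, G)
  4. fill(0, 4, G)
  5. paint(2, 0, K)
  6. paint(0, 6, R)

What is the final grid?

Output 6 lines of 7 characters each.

Answer: GGGGGGR
GGGGGGG
KWWWKGG
GWWWGGG
GGGGGGG
GGGGBGG

Derivation:
After op 1 paint(2,4,K):
YYYYYYY
YYYYYYY
YWWWKYY
YWWWYYY
YYYYYGG
YYYYBGG
After op 2 paint(1,2,Y):
YYYYYYY
YYYYYYY
YWWWKYY
YWWWYYY
YYYYYGG
YYYYBGG
After op 3 fill(4,5,G) [0 cells changed]:
YYYYYYY
YYYYYYY
YWWWKYY
YWWWYYY
YYYYYGG
YYYYBGG
After op 4 fill(0,4,G) [30 cells changed]:
GGGGGGG
GGGGGGG
GWWWKGG
GWWWGGG
GGGGGGG
GGGGBGG
After op 5 paint(2,0,K):
GGGGGGG
GGGGGGG
KWWWKGG
GWWWGGG
GGGGGGG
GGGGBGG
After op 6 paint(0,6,R):
GGGGGGR
GGGGGGG
KWWWKGG
GWWWGGG
GGGGGGG
GGGGBGG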